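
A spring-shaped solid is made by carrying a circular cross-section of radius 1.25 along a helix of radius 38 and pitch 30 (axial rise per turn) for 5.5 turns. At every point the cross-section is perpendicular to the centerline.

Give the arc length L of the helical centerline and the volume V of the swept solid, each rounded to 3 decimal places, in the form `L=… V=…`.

L=1323.511 V=6496.770

2πR = 2π·38 = 238.761042
per-turn = √(238.761042² + 30²) = √(57006.8350 + 900) = √57906.8350 = 240.638391
L = 5.5 × 240.638391 = 1323.511148
V = π·1.25² × L = 4.908739 × 1323.511148 = 6496.770156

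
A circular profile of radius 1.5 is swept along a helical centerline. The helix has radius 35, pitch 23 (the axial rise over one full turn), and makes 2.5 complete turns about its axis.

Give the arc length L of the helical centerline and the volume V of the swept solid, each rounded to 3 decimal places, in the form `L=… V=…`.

2πR = 2π·35 = 219.911486
per-turn = √(219.911486² + 23²) = √(48361.0616 + 529) = √48890.0616 = 221.110971
L = 2.5 × 221.110971 = 552.777428
V = π·1.5² × L = 7.068583 × 552.777428 = 3907.353390

L=552.777 V=3907.353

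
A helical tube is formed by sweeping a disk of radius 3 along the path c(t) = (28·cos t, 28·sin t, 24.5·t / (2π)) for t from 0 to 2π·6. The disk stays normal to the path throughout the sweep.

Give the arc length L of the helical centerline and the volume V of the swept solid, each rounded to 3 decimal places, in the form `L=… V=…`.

L=1065.762 V=30133.700

2πR = 2π·28 = 175.929189
per-turn = √(175.929189² + 24.5²) = √(30951.0794 + 600.25) = √31551.3294 = 177.626939
L = 6 × 177.626939 = 1065.761633
V = π·3² × L = 28.274334 × 1065.761633 = 30133.700252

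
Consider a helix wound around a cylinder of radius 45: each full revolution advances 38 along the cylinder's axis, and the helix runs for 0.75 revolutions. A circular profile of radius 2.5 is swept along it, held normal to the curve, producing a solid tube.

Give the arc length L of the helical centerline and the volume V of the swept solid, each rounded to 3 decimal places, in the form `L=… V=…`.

2πR = 2π·45 = 282.743339
per-turn = √(282.743339² + 38²) = √(79943.7956 + 1444) = √81387.7956 = 285.285463
L = 0.75 × 285.285463 = 213.964098
V = π·2.5² × L = 19.634954 × 213.964098 = 4201.175232

L=213.964 V=4201.175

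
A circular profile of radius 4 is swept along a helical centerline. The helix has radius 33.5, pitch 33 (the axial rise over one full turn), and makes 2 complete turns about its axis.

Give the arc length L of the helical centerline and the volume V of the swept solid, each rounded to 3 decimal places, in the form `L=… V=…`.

L=426.116 V=21418.913

2πR = 2π·33.5 = 210.486708
per-turn = √(210.486708² + 33²) = √(44304.6542 + 1089) = √45393.6542 = 213.057866
L = 2 × 213.057866 = 426.115731
V = π·4² × L = 50.265482 × 426.115731 = 21418.912826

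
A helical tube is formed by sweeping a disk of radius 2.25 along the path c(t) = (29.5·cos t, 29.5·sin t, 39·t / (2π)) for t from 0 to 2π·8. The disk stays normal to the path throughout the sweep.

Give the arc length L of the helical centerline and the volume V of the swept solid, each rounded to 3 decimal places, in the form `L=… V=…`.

L=1515.300 V=24099.804

2πR = 2π·29.5 = 185.353967
per-turn = √(185.353967² + 39²) = √(34356.0929 + 1521) = √35877.0929 = 189.412494
L = 8 × 189.412494 = 1515.299953
V = π·2.25² × L = 15.904313 × 1515.299953 = 24099.804448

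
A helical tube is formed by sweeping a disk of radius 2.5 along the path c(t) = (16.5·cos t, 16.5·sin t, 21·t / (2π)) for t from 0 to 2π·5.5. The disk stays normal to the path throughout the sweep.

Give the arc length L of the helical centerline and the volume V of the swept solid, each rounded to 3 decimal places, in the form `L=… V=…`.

2πR = 2π·16.5 = 103.672558
per-turn = √(103.672558² + 21²) = √(10747.9992 + 441) = √11188.9992 = 105.778066
L = 5.5 × 105.778066 = 581.779362
V = π·2.5² × L = 19.634954 × 581.779362 = 11423.211053

L=581.779 V=11423.211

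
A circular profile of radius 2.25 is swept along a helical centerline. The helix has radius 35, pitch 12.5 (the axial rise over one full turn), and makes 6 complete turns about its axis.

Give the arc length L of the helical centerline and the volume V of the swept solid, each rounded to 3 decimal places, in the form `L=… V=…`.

2πR = 2π·35 = 219.911486
per-turn = √(219.911486² + 12.5²) = √(48361.0616 + 156.25) = √48517.3116 = 220.266456
L = 6 × 220.266456 = 1321.598735
V = π·2.25² × L = 15.904313 × 1321.598735 = 21019.119689

L=1321.599 V=21019.120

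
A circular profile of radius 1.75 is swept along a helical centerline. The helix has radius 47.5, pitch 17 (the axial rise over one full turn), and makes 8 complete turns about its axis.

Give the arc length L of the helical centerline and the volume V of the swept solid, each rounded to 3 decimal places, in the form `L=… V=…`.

L=2391.481 V=23008.740

2πR = 2π·47.5 = 298.451302
per-turn = √(298.451302² + 17²) = √(89073.1797 + 289) = √89362.1797 = 298.935076
L = 8 × 298.935076 = 2391.480609
V = π·1.75² × L = 9.621128 × 2391.480609 = 23008.739855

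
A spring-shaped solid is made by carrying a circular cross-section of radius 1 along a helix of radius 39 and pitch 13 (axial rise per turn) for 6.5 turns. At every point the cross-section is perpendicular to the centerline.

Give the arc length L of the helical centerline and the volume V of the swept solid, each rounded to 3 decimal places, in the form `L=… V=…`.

L=1595.027 V=5010.926

2πR = 2π·39 = 245.044227
per-turn = √(245.044227² + 13²) = √(60046.6732 + 169) = √60215.6732 = 245.388820
L = 6.5 × 245.388820 = 1595.027333
V = π·1² × L = 3.141593 × 1595.027333 = 5010.926150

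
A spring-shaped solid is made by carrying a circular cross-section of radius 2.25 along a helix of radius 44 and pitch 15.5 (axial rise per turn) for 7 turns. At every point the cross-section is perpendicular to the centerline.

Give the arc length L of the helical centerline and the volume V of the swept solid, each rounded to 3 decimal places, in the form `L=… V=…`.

2πR = 2π·44 = 276.460154
per-turn = √(276.460154² + 15.5²) = √(76430.2165 + 240.25) = √76670.4665 = 276.894324
L = 7 × 276.894324 = 1938.260266
V = π·2.25² × L = 15.904313 × 1938.260266 = 30826.697571

L=1938.260 V=30826.698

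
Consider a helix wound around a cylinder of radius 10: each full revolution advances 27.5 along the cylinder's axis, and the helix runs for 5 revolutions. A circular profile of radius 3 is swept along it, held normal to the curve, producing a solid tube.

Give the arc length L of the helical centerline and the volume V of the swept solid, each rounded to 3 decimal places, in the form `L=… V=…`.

2πR = 2π·10 = 62.831853
per-turn = √(62.831853² + 27.5²) = √(3947.8418 + 756.25) = √4704.0918 = 68.586382
L = 5 × 68.586382 = 342.931909
V = π·3² × L = 28.274334 × 342.931909 = 9696.171286

L=342.932 V=9696.171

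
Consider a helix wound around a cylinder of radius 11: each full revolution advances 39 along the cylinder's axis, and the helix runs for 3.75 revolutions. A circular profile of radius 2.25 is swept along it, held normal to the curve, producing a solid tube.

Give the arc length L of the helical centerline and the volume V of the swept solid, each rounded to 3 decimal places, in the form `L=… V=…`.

2πR = 2π·11 = 69.115038
per-turn = √(69.115038² + 39²) = √(4776.8885 + 1521) = √6297.8885 = 79.359237
L = 3.75 × 79.359237 = 297.597140
V = π·2.25² × L = 15.904313 × 297.597140 = 4733.077998

L=297.597 V=4733.078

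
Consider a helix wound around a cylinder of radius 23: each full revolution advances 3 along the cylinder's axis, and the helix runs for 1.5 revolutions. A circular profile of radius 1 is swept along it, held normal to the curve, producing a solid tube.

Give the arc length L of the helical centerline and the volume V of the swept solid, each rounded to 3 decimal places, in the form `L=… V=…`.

L=216.817 V=681.149

2πR = 2π·23 = 144.513262
per-turn = √(144.513262² + 3²) = √(20884.0829 + 9) = √20893.0829 = 144.544398
L = 1.5 × 144.544398 = 216.816597
V = π·1² × L = 3.141593 × 216.816597 = 681.149427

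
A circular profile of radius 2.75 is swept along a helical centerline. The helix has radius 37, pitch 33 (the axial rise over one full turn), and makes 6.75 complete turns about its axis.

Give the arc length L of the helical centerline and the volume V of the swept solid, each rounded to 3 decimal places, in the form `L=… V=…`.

L=1584.956 V=37655.857

2πR = 2π·37 = 232.477856
per-turn = √(232.477856² + 33²) = √(54045.9537 + 1089) = √55134.9537 = 234.808334
L = 6.75 × 234.808334 = 1584.956254
V = π·2.75² × L = 23.758294 × 1584.956254 = 37655.857368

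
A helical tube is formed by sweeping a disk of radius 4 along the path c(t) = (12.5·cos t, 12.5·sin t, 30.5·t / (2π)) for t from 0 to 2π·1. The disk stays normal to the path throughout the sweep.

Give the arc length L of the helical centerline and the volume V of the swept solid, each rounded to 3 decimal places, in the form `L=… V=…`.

2πR = 2π·12.5 = 78.539816
per-turn = √(78.539816² + 30.5²) = √(6168.5028 + 930.25) = √7098.7528 = 84.254096
L = 1 × 84.254096 = 84.254096
V = π·4² × L = 50.265482 × 84.254096 = 4235.072802

L=84.254 V=4235.073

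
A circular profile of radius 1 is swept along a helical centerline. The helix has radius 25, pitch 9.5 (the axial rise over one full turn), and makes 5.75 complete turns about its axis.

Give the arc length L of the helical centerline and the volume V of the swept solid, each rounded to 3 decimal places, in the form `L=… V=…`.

2πR = 2π·25 = 157.079633
per-turn = √(157.079633² + 9.5²) = √(24674.0110 + 90.25) = √24764.2610 = 157.366645
L = 5.75 × 157.366645 = 904.858210
V = π·1² × L = 3.141593 × 904.858210 = 2842.695904

L=904.858 V=2842.696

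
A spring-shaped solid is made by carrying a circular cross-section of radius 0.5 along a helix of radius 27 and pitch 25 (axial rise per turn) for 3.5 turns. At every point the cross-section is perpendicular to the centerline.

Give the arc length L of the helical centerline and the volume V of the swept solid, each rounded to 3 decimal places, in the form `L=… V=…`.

2πR = 2π·27 = 169.646003
per-turn = √(169.646003² + 25²) = √(28779.7664 + 625) = √29404.7664 = 171.478181
L = 3.5 × 171.478181 = 600.173632
V = π·0.5² × L = 0.785398 × 600.173632 = 471.375268

L=600.174 V=471.375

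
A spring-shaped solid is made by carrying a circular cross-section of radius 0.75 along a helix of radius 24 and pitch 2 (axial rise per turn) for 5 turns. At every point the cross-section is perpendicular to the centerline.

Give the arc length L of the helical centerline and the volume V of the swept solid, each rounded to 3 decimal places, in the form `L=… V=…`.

L=754.049 V=1332.514

2πR = 2π·24 = 150.796447
per-turn = √(150.796447² + 2²) = √(22739.5685 + 4) = √22743.5685 = 150.809710
L = 5 × 150.809710 = 754.048549
V = π·0.75² × L = 1.767146 × 754.048549 = 1332.513776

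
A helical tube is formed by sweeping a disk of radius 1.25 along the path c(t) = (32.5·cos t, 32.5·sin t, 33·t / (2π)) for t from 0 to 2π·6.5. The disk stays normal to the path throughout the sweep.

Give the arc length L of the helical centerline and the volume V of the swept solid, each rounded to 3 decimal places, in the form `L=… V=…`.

2πR = 2π·32.5 = 204.203522
per-turn = √(204.203522² + 33²) = √(41699.0786 + 1089) = √42788.0786 = 206.852795
L = 6.5 × 206.852795 = 1344.543164
V = π·1.25² × L = 4.908739 × 1344.543164 = 6600.010824

L=1344.543 V=6600.011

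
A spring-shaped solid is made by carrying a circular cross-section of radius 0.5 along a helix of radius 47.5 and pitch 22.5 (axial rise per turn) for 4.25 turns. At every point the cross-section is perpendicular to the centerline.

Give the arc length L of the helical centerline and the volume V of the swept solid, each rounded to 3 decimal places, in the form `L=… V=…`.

L=1272.017 V=999.040

2πR = 2π·47.5 = 298.451302
per-turn = √(298.451302² + 22.5²) = √(89073.1797 + 506.25) = √89579.4297 = 299.298229
L = 4.25 × 299.298229 = 1272.017472
V = π·0.5² × L = 0.785398 × 1272.017472 = 999.040186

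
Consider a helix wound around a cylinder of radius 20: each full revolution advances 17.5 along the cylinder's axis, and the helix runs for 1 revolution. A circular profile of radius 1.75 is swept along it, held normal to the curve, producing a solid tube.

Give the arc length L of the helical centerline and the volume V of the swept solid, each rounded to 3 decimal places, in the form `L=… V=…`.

L=126.876 V=1220.694

2πR = 2π·20 = 125.663706
per-turn = √(125.663706² + 17.5²) = √(15791.3670 + 306.25) = √16097.6170 = 126.876385
L = 1 × 126.876385 = 126.876385
V = π·1.75² × L = 9.621128 × 126.876385 = 1220.693876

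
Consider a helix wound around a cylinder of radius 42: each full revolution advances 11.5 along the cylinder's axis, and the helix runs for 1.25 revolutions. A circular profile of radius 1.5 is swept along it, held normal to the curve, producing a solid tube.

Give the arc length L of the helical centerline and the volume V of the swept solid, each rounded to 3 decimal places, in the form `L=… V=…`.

2πR = 2π·42 = 263.893783
per-turn = √(263.893783² + 11.5²) = √(69639.9287 + 132.25) = √69772.1787 = 264.144238
L = 1.25 × 264.144238 = 330.180298
V = π·1.5² × L = 7.068583 × 330.180298 = 2333.906996

L=330.180 V=2333.907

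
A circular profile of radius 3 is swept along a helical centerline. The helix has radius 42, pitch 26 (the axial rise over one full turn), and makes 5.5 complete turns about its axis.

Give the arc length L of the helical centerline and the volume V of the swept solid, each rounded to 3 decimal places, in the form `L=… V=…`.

2πR = 2π·42 = 263.893783
per-turn = √(263.893783² + 26²) = √(69639.9287 + 676) = √70315.9287 = 265.171508
L = 5.5 × 265.171508 = 1458.443294
V = π·3² × L = 28.274334 × 1458.443294 = 41236.512643

L=1458.443 V=41236.513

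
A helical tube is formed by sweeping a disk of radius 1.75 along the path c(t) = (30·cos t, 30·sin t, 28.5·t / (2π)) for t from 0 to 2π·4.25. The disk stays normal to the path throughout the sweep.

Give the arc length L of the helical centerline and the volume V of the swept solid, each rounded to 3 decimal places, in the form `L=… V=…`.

L=810.211 V=7795.146

2πR = 2π·30 = 188.495559
per-turn = √(188.495559² + 28.5²) = √(35530.5758 + 812.25) = √36342.8258 = 190.637944
L = 4.25 × 190.637944 = 810.211264
V = π·1.75² × L = 9.621128 × 810.211264 = 7795.145871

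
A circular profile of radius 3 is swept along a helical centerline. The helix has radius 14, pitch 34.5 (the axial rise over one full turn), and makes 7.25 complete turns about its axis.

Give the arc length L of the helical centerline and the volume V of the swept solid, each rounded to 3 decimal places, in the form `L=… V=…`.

L=685.039 V=19369.034

2πR = 2π·14 = 87.964594
per-turn = √(87.964594² + 34.5²) = √(7737.7699 + 1190.25) = √8928.0199 = 94.488200
L = 7.25 × 94.488200 = 685.039447
V = π·3² × L = 28.274334 × 685.039447 = 19369.034036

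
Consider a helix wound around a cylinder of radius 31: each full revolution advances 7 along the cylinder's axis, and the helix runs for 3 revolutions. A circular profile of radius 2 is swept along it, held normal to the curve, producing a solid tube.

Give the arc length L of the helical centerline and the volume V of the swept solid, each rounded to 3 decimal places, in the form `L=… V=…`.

L=584.713 V=7347.726

2πR = 2π·31 = 194.778745
per-turn = √(194.778745² + 7²) = √(37938.7593 + 49) = √37987.7593 = 194.904488
L = 3 × 194.904488 = 584.713463
V = π·2² × L = 12.566371 × 584.713463 = 7347.726080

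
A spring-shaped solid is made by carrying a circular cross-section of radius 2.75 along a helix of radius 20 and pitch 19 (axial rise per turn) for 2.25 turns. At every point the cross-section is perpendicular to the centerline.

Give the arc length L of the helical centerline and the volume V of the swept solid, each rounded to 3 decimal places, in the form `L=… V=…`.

L=285.957 V=6793.849

2πR = 2π·20 = 125.663706
per-turn = √(125.663706² + 19²) = √(15791.3670 + 361) = √16152.3670 = 127.091963
L = 2.25 × 127.091963 = 285.956917
V = π·2.75² × L = 23.758294 × 285.956917 = 6793.848622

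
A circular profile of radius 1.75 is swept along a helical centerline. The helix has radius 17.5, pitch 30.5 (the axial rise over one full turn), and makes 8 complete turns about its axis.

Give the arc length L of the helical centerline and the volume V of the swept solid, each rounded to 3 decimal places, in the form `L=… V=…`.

2πR = 2π·17.5 = 109.955743
per-turn = √(109.955743² + 30.5²) = √(12090.2654 + 930.25) = √13020.5154 = 114.107473
L = 8 × 114.107473 = 912.859784
V = π·1.75² × L = 9.621128 × 912.859784 = 8782.740372

L=912.860 V=8782.740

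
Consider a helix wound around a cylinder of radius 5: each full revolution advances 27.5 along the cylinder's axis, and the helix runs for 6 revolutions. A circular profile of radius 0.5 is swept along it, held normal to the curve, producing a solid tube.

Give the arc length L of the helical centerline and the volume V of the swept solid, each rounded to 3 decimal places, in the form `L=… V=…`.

L=250.511 V=196.751

2πR = 2π·5 = 31.415927
per-turn = √(31.415927² + 27.5²) = √(986.9604 + 756.25) = √1743.2104 = 41.751772
L = 6 × 41.751772 = 250.510630
V = π·0.5² × L = 0.785398 × 250.510630 = 196.750589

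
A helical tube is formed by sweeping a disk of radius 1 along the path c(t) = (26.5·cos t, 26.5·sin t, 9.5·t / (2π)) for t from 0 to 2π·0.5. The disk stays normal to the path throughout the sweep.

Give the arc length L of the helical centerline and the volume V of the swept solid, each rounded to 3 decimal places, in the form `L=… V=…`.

2πR = 2π·26.5 = 166.504411
per-turn = √(166.504411² + 9.5²) = √(27723.7188 + 90.25) = √27813.9688 = 166.775204
L = 0.5 × 166.775204 = 83.387602
V = π·1² × L = 3.141593 × 83.387602 = 261.969878

L=83.388 V=261.970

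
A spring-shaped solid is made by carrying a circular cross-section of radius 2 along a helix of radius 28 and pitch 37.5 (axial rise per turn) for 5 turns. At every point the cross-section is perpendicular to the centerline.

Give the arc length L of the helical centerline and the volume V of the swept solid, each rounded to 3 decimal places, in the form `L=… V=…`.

L=899.407 V=11302.284

2πR = 2π·28 = 175.929189
per-turn = √(175.929189² + 37.5²) = √(30951.0794 + 1406.25) = √32357.3294 = 179.881432
L = 5 × 179.881432 = 899.407158
V = π·2² × L = 12.566371 × 899.407158 = 11302.283675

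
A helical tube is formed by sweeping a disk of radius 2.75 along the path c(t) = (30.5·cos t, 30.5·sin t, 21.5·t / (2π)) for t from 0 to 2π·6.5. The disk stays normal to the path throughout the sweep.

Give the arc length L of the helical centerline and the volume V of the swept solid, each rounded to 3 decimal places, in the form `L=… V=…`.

L=1253.456 V=29779.985

2πR = 2π·30.5 = 191.637152
per-turn = √(191.637152² + 21.5²) = √(36724.7980 + 462.25) = √37187.0480 = 192.839436
L = 6.5 × 192.839436 = 1253.456332
V = π·2.75² × L = 23.758294 × 1253.456332 = 29779.984614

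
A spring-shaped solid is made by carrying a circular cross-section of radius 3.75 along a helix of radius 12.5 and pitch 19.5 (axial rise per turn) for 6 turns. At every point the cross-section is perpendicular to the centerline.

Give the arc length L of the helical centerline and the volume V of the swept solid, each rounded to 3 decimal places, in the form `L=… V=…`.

2πR = 2π·12.5 = 78.539816
per-turn = √(78.539816² + 19.5²) = √(6168.5028 + 380.25) = √6548.7528 = 80.924364
L = 6 × 80.924364 = 485.546186
V = π·3.75² × L = 44.178647 × 485.546186 = 21450.773416

L=485.546 V=21450.773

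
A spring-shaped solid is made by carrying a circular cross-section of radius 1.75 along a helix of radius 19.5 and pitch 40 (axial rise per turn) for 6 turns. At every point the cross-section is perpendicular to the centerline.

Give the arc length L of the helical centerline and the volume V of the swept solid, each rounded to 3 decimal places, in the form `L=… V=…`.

L=773.318 V=7440.187

2πR = 2π·19.5 = 122.522113
per-turn = √(122.522113² + 40²) = √(15011.6683 + 1600) = √16611.6683 = 128.886261
L = 6 × 128.886261 = 773.317566
V = π·1.75² × L = 9.621128 × 773.317566 = 7440.186906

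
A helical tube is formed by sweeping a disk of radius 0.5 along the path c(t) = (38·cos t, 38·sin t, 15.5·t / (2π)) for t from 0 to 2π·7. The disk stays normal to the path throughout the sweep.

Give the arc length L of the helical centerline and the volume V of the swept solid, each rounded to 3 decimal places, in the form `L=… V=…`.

2πR = 2π·38 = 238.761042
per-turn = √(238.761042² + 15.5²) = √(57006.8350 + 240.25) = √57247.0850 = 239.263631
L = 7 × 239.263631 = 1674.845416
V = π·0.5² × L = 0.785398 × 1674.845416 = 1315.420513

L=1674.845 V=1315.421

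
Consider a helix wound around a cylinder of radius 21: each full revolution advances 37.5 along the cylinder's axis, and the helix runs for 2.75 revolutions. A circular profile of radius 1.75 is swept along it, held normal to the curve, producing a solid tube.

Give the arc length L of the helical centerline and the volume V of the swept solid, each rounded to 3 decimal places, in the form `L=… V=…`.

L=377.224 V=3629.318

2πR = 2π·21 = 131.946891
per-turn = √(131.946891² + 37.5²) = √(17409.9822 + 1406.25) = √18816.2322 = 137.172272
L = 2.75 × 137.172272 = 377.223748
V = π·1.75² × L = 9.621128 × 377.223748 = 3629.317772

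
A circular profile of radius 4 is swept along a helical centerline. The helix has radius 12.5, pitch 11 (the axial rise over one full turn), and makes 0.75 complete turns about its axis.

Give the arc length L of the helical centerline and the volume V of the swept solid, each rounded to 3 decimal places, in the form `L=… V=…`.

L=59.480 V=2989.780

2πR = 2π·12.5 = 78.539816
per-turn = √(78.539816² + 11²) = √(6168.5028 + 121) = √6289.5028 = 79.306385
L = 0.75 × 79.306385 = 59.479789
V = π·4² × L = 50.265482 × 59.479789 = 2989.780290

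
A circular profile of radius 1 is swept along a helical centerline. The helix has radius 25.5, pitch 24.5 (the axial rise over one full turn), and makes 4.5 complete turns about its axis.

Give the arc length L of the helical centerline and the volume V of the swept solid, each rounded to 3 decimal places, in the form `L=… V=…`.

2πR = 2π·25.5 = 160.221225
per-turn = √(160.221225² + 24.5²) = √(25670.8410 + 600.25) = √26271.0910 = 162.083593
L = 4.5 × 162.083593 = 729.376167
V = π·1² × L = 3.141593 × 729.376167 = 2291.402809

L=729.376 V=2291.403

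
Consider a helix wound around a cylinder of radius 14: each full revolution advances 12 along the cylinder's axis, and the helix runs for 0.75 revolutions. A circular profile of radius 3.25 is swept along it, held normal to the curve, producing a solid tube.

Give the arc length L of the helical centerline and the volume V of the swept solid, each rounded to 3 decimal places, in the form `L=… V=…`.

2πR = 2π·14 = 87.964594
per-turn = √(87.964594² + 12²) = √(7737.7699 + 144) = √7881.7699 = 88.779332
L = 0.75 × 88.779332 = 66.584499
V = π·3.25² × L = 33.183072 × 66.584499 = 2209.478260

L=66.584 V=2209.478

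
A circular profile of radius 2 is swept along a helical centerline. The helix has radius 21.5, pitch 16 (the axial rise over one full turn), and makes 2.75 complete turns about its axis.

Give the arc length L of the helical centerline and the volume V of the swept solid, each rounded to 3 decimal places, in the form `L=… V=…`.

L=374.090 V=4700.953

2πR = 2π·21.5 = 135.088484
per-turn = √(135.088484² + 16²) = √(18248.8985 + 256) = √18504.8985 = 136.032711
L = 2.75 × 136.032711 = 374.089956
V = π·2² × L = 12.566371 × 374.089956 = 4700.953030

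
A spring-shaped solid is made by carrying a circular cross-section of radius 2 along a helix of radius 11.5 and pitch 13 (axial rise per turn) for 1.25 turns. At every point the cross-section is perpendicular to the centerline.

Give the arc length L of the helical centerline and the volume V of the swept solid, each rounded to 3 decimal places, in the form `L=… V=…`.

L=91.771 V=1153.228

2πR = 2π·11.5 = 72.256631
per-turn = √(72.256631² + 13²) = √(5221.0207 + 169) = √5390.0207 = 73.416761
L = 1.25 × 73.416761 = 91.770951
V = π·2² × L = 12.566371 × 91.770951 = 1153.227778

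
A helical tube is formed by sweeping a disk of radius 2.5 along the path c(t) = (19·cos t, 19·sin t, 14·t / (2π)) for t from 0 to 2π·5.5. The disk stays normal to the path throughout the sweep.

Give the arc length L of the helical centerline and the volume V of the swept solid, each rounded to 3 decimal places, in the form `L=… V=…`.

2πR = 2π·19 = 119.380521
per-turn = √(119.380521² + 14²) = √(14251.7088 + 196) = √14447.7088 = 120.198622
L = 5.5 × 120.198622 = 661.092422
V = π·2.5² × L = 19.634954 × 661.092422 = 12980.519343

L=661.092 V=12980.519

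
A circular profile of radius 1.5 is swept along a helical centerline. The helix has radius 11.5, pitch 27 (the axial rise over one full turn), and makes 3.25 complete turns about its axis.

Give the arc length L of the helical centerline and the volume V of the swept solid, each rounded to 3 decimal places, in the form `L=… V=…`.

2πR = 2π·11.5 = 72.256631
per-turn = √(72.256631² + 27²) = √(5221.0207 + 729) = √5950.0207 = 77.136377
L = 3.25 × 77.136377 = 250.693227
V = π·1.5² × L = 7.068583 × 250.693227 = 1772.045999

L=250.693 V=1772.046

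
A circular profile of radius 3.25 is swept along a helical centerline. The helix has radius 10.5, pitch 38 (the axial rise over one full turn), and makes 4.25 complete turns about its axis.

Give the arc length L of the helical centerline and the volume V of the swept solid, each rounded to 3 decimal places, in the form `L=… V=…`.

2πR = 2π·10.5 = 65.973446
per-turn = √(65.973446² + 38²) = √(4352.4955 + 1444) = √5796.4955 = 76.134720
L = 4.25 × 76.134720 = 323.572559
V = π·3.25² × L = 33.183072 × 323.572559 = 10737.131641

L=323.573 V=10737.132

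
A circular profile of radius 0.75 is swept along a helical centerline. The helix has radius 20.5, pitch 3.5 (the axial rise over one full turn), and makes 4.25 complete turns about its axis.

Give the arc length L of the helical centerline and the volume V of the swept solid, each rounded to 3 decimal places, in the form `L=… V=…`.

L=547.625 V=967.733

2πR = 2π·20.5 = 128.805299
per-turn = √(128.805299² + 3.5²) = √(16590.8050 + 12.25) = √16603.0550 = 128.852842
L = 4.25 × 128.852842 = 547.624580
V = π·0.75² × L = 1.767146 × 547.624580 = 967.732514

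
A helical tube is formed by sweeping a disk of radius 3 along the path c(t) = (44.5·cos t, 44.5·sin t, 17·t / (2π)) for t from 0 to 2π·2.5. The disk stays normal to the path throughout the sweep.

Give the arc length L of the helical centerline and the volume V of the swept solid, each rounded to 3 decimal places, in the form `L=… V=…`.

2πR = 2π·44.5 = 279.601746
per-turn = √(279.601746² + 17²) = √(78177.1365 + 289) = √78466.1365 = 280.118076
L = 2.5 × 280.118076 = 700.295190
V = π·3² × L = 28.274334 × 700.295190 = 19800.380013

L=700.295 V=19800.380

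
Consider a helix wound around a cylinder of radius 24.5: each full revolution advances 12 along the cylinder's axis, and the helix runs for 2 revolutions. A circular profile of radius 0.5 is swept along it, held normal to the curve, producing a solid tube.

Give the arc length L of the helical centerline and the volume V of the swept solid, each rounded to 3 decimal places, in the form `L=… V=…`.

L=308.810 V=242.539

2πR = 2π·24.5 = 153.938040
per-turn = √(153.938040² + 12²) = √(23696.9202 + 144) = √23840.9202 = 154.405052
L = 2 × 154.405052 = 308.810105
V = π·0.5² × L = 0.785398 × 308.810105 = 242.538889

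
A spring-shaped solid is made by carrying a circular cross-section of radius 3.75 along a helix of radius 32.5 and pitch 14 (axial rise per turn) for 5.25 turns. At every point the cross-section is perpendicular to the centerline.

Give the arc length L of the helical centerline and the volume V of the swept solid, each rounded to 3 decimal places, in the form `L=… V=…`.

2πR = 2π·32.5 = 204.203522
per-turn = √(204.203522² + 14²) = √(41699.0786 + 196) = √41895.0786 = 204.682873
L = 5.25 × 204.682873 = 1074.585084
V = π·3.75² × L = 44.178647 × 1074.585084 = 47473.714786

L=1074.585 V=47473.715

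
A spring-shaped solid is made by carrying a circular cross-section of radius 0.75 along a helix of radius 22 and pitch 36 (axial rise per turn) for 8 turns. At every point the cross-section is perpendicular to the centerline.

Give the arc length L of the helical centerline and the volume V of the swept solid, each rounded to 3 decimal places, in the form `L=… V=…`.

L=1142.728 V=2019.367

2πR = 2π·22 = 138.230077
per-turn = √(138.230077² + 36²) = √(19107.5541 + 1296) = √20403.5541 = 142.841010
L = 8 × 142.841010 = 1142.728080
V = π·0.75² × L = 1.767146 × 1142.728080 = 2019.367204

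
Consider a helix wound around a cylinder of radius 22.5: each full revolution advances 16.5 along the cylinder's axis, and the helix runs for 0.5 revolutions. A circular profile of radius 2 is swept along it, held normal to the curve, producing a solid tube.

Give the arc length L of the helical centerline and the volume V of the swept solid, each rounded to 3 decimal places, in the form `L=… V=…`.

2πR = 2π·22.5 = 141.371669
per-turn = √(141.371669² + 16.5²) = √(19985.9489 + 272.25) = √20258.1989 = 142.331300
L = 0.5 × 142.331300 = 71.165650
V = π·2² × L = 12.566371 × 71.165650 = 894.293932

L=71.166 V=894.294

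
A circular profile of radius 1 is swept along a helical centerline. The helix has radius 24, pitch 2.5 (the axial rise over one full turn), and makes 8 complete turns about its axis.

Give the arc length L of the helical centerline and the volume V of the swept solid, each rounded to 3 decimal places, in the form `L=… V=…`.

L=1206.537 V=3790.449

2πR = 2π·24 = 150.796447
per-turn = √(150.796447² + 2.5²) = √(22739.5685 + 6.25) = √22745.8185 = 150.817169
L = 8 × 150.817169 = 1206.537354
V = π·1² × L = 3.141593 × 1206.537354 = 3790.448888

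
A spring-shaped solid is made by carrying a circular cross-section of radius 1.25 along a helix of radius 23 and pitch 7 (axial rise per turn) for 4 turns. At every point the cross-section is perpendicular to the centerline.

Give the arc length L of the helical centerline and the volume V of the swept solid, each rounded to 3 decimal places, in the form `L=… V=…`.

2πR = 2π·23 = 144.513262
per-turn = √(144.513262² + 7²) = √(20884.0829 + 49) = √20933.0829 = 144.682697
L = 4 × 144.682697 = 578.730789
V = π·1.25² × L = 4.908739 × 578.730789 = 2840.838119

L=578.731 V=2840.838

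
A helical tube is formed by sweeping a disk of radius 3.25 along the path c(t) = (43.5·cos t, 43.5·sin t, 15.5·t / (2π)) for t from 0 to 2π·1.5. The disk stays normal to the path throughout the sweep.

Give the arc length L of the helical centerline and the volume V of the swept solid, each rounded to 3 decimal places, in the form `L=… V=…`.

2πR = 2π·43.5 = 273.318561
per-turn = √(273.318561² + 15.5²) = √(74703.0357 + 240.25) = √74943.2857 = 273.757714
L = 1.5 × 273.757714 = 410.636570
V = π·3.25² × L = 33.183072 × 410.636570 = 13626.183043

L=410.637 V=13626.183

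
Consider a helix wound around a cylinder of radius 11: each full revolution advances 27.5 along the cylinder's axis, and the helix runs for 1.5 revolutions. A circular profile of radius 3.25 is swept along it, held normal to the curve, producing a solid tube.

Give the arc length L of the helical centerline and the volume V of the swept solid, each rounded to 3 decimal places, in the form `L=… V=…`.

2πR = 2π·11 = 69.115038
per-turn = √(69.115038² + 27.5²) = √(4776.8885 + 756.25) = √5533.1385 = 74.385069
L = 1.5 × 74.385069 = 111.577604
V = π·3.25² × L = 33.183072 × 111.577604 = 3702.487709

L=111.578 V=3702.488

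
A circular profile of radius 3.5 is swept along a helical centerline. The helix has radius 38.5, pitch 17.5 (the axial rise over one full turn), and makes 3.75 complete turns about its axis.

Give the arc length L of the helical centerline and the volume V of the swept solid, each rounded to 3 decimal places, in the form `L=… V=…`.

2πR = 2π·38.5 = 241.902634
per-turn = √(241.902634² + 17.5²) = √(58516.8845 + 306.25) = √58823.1345 = 242.534811
L = 3.75 × 242.534811 = 909.505541
V = π·3.5² × L = 38.484510 × 909.505541 = 35001.875087

L=909.506 V=35001.875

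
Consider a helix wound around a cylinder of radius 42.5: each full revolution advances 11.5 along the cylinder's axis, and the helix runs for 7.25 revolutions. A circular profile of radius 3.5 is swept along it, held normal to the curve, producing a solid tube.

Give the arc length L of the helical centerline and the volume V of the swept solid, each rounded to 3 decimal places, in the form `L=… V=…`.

L=1937.801 V=74575.319

2πR = 2π·42.5 = 267.035376
per-turn = √(267.035376² + 11.5²) = √(71307.8918 + 132.25) = √71440.1418 = 267.282887
L = 7.25 × 267.282887 = 1937.800932
V = π·3.5² × L = 38.484510 × 1937.800932 = 74575.319370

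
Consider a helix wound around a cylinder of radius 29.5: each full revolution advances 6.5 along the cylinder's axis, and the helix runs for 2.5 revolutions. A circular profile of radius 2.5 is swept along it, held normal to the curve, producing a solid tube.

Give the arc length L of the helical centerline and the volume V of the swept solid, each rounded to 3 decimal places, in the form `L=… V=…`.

2πR = 2π·29.5 = 185.353967
per-turn = √(185.353967² + 6.5²) = √(34356.0929 + 42.25) = √34398.3429 = 185.467903
L = 2.5 × 185.467903 = 463.669757
V = π·2.5² × L = 19.634954 × 463.669757 = 9104.134383

L=463.670 V=9104.134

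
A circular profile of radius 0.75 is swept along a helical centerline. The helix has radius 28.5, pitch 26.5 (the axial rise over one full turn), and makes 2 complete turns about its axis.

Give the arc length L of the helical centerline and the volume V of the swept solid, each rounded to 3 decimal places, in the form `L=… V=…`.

L=362.042 V=639.781

2πR = 2π·28.5 = 179.070781
per-turn = √(179.070781² + 26.5²) = √(32066.3447 + 702.25) = √32768.5947 = 181.020979
L = 2 × 181.020979 = 362.041957
V = π·0.75² × L = 1.767146 × 362.041957 = 639.780949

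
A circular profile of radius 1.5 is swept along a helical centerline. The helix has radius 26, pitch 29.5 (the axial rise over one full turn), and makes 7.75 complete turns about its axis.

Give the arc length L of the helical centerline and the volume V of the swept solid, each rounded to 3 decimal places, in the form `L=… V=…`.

L=1286.539 V=9094.007

2πR = 2π·26 = 163.362818
per-turn = √(163.362818² + 29.5²) = √(26687.4103 + 870.25) = √27557.6603 = 166.005001
L = 7.75 × 166.005001 = 1286.538756
V = π·1.5² × L = 7.068583 × 1286.538756 = 9094.006588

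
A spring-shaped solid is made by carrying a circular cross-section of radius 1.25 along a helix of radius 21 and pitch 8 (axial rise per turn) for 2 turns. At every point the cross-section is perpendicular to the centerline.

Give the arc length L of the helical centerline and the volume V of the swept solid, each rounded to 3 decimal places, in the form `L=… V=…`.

2πR = 2π·21 = 131.946891
per-turn = √(131.946891² + 8²) = √(17409.9822 + 64) = √17473.9822 = 132.189191
L = 2 × 132.189191 = 264.378382
V = π·1.25² × L = 4.908739 × 264.378382 = 1297.764346

L=264.378 V=1297.764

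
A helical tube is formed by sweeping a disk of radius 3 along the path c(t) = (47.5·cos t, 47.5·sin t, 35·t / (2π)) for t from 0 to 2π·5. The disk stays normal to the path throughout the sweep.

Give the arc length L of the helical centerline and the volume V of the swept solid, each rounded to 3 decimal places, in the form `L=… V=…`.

2πR = 2π·47.5 = 298.451302
per-turn = √(298.451302² + 35²) = √(89073.1797 + 1225) = √90298.1797 = 300.496555
L = 5 × 300.496555 = 1502.482776
V = π·3² × L = 28.274334 × 1502.482776 = 42481.699669

L=1502.483 V=42481.700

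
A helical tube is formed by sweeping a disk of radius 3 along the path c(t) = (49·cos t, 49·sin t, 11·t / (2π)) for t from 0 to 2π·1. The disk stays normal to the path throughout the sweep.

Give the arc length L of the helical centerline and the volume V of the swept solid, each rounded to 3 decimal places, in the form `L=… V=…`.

2πR = 2π·49 = 307.876080
per-turn = √(307.876080² + 11²) = √(94787.6807 + 121) = √94908.6807 = 308.072525
L = 1 × 308.072525 = 308.072525
V = π·3² × L = 28.274334 × 308.072525 = 8710.545432

L=308.073 V=8710.545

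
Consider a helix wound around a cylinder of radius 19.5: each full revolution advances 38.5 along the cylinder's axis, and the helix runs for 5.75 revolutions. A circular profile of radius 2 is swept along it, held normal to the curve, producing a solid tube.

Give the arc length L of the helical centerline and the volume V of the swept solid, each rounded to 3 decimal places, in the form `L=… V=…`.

L=738.465 V=9279.822

2πR = 2π·19.5 = 122.522113
per-turn = √(122.522113² + 38.5²) = √(15011.6683 + 1482.25) = √16493.9183 = 128.428651
L = 5.75 × 128.428651 = 738.464741
V = π·2² × L = 12.566371 × 738.464741 = 9279.821620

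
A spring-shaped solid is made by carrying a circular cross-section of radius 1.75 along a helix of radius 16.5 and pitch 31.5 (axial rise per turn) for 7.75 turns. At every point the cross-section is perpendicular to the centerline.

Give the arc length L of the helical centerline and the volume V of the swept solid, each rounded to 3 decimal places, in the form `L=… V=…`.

L=839.731 V=8079.162

2πR = 2π·16.5 = 103.672558
per-turn = √(103.672558² + 31.5²) = √(10747.9992 + 992.25) = √11740.2492 = 108.352430
L = 7.75 × 108.352430 = 839.731336
V = π·1.75² × L = 9.621128 × 839.731336 = 8079.162254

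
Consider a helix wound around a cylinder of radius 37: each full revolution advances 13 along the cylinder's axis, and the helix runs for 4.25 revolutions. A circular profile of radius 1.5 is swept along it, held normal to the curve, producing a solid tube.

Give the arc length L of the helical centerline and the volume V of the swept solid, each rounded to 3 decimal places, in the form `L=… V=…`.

L=989.574 V=6994.890

2πR = 2π·37 = 232.477856
per-turn = √(232.477856² + 13²) = √(54045.9537 + 169) = √54214.9537 = 232.841048
L = 4.25 × 232.841048 = 989.574455
V = π·1.5² × L = 7.068583 × 989.574455 = 6994.889633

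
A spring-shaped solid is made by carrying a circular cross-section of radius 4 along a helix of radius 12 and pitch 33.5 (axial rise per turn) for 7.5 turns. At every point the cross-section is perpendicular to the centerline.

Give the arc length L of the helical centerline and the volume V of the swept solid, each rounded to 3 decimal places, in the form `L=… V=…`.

2πR = 2π·12 = 75.398224
per-turn = √(75.398224² + 33.5²) = √(5684.8921 + 1122.25) = √6807.1421 = 82.505407
L = 7.5 × 82.505407 = 618.790550
V = π·4² × L = 50.265482 × 618.790550 = 31103.805549

L=618.791 V=31103.806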